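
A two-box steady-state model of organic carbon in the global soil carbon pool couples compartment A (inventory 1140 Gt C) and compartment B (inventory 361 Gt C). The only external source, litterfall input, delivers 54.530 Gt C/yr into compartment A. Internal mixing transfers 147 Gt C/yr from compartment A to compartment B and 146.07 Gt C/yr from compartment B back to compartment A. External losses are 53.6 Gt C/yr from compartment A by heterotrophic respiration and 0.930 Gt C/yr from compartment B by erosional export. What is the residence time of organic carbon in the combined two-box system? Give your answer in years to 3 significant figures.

27.5 yr

Treat the two boxes together as one reservoir: the mixing fluxes between them are internal recycling, so τ = ΣM / Σ(external losses).
M_total = 1140 + 361 = 1501.0 Gt C.
ΣF_external_out = 53.6 + 0.930 = 54.530 Gt C/yr.
τ = M_total / ΣF_ext = 1501.0 / 54.530 = 27.53 yr.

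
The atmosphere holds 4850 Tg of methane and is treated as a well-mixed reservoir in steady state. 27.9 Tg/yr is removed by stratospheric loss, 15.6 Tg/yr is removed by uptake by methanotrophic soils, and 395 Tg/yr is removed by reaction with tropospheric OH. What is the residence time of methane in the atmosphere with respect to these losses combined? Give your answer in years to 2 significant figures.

Total removal = 27.90 + 15.60 + 395.0 = 438.50 Tg/yr.
τ = M / ΣF_out = 4850 / 438.50 = 11.06 yr.

11 yr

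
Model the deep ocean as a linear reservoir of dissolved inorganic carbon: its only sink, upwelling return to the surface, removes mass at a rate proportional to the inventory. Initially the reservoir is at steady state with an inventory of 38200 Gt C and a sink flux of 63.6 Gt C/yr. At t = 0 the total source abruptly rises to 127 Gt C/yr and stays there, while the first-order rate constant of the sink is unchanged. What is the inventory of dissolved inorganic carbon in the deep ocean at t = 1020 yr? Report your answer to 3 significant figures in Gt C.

69300 Gt C

Residence time τ = M₀/F₀ = 600.6 yr. The eventual steady state is M_∞ = M₀·(F₁/F₀) = 38200 × 127/63.6 = 76280 Gt C.
The anomaly ΔM(t) = M(t) − M_∞ decays as ΔM₀·e^(−t/τ) with ΔM₀ = 38200 − 76280 = −38080 Gt C.
At t = 1020 yr, e^(−t/τ) = e^(−1.698) = 0.1830, so ΔM = −6969 Gt C and M = 76280 − 6969 = 69311 Gt C.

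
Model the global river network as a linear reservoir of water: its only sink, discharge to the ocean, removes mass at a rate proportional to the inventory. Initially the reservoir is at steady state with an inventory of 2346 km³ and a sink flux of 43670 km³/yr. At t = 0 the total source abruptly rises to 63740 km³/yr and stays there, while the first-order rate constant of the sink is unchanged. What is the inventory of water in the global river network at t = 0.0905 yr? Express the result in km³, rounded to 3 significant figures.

3220 km³

τ = M₀/F₀ = 2346/43670 = 0.05372 yr; rate constant k = 1/τ.
New steady state M_∞ = F₁/k = F₁·τ = 63740 × 0.05372 = 3424.2 km³.
M(t) = M_∞ + (M₀ − M_∞)·e^(−t/τ); t/τ = 0.0905/0.05372 = 1.685, so e^(−t/τ) = 0.1855.
M(t) = 3424.2 − 1078 × 0.1855 = 3224.2 km³.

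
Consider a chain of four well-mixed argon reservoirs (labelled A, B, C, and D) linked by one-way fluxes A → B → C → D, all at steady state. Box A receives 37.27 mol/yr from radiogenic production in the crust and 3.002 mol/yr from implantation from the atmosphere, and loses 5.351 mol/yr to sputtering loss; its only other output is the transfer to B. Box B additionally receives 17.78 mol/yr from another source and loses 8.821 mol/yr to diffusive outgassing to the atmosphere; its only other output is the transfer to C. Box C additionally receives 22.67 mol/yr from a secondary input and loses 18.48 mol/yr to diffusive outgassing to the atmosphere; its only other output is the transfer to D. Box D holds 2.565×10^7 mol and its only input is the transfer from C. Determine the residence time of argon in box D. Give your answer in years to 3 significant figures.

Box A: F(A→B) = (37.27 + 3.002) − 5.351 = 34.921 mol/yr.
Box B: F(B→C) = (34.921 + 17.78) − 8.821 = 43.880 mol/yr.
Box C: F(C→D) = (43.880 + 22.67) − 18.48 = 48.070 mol/yr.
Box D throughput = its input = 48.070 mol/yr; τ = 2.565×10^7 / 48.070 = 533600 yr.

534000 yr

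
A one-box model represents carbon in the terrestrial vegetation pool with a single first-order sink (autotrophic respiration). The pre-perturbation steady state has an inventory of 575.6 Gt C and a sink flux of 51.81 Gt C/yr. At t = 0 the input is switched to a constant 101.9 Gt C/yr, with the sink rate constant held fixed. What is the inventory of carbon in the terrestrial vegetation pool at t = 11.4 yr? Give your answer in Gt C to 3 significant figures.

933 Gt C

Residence time τ = M₀/F₀ = 11.11 yr. The eventual steady state is M_∞ = M₀·(F₁/F₀) = 575.6 × 101.9/51.81 = 1132.1 Gt C.
The anomaly ΔM(t) = M(t) − M_∞ decays as ΔM₀·e^(−t/τ) with ΔM₀ = 575.6 − 1132.1 = −556.5 Gt C.
At t = 11.4 yr, e^(−t/τ) = e^(−1.026) = 0.3584, so ΔM = −199.4 Gt C and M = 1132.1 − 199.4 = 932.65 Gt C.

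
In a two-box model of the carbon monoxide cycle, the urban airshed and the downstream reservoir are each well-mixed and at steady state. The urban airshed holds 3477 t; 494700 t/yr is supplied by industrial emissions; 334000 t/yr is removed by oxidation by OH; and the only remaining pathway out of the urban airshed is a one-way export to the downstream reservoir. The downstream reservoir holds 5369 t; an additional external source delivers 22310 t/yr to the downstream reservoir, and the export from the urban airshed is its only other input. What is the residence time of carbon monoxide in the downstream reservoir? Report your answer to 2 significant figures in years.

Balance the urban airshed: ΣF_in = 494700 t/yr.
Export to the downstream reservoir = ΣF_in − (334000) = 160700 t/yr.
Total input to the downstream reservoir = 160700 + 22310 = 183010 t/yr; at steady state this equals its total output.
τ = M / F = 5369 / 183010 = 0.02934 yr.

0.029 yr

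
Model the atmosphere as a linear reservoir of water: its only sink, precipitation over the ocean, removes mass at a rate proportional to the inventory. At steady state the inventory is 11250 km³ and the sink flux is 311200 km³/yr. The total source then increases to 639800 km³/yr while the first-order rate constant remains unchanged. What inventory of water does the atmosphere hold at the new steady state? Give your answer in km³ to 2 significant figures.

23000 km³

Rate constant k = F/M = 311200 / 11250 = 27.66 yr⁻¹.
At the new steady state, source = k·M_new ⇒ M_new = 639800 / 27.66 = 23130 km³.
(Equivalently M_new = M × F_new/F_old = 11250 × 639800/311200.)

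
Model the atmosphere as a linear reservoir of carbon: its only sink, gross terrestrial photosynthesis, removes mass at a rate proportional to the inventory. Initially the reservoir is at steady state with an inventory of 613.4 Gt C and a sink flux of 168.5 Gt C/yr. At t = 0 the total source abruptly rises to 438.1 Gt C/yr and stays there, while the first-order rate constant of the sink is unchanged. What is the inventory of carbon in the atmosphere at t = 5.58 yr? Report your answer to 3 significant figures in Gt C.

τ = M₀/F₀ = 613.4/168.5 = 3.640 yr; rate constant k = 1/τ.
New steady state M_∞ = F₁/k = F₁·τ = 438.1 × 3.640 = 1594.8 Gt C.
M(t) = M_∞ + (M₀ − M_∞)·e^(−t/τ); t/τ = 5.58/3.640 = 1.533, so e^(−t/τ) = 0.2159.
M(t) = 1594.8 − 981.4 × 0.2159 = 1382.9 Gt C.

1380 Gt C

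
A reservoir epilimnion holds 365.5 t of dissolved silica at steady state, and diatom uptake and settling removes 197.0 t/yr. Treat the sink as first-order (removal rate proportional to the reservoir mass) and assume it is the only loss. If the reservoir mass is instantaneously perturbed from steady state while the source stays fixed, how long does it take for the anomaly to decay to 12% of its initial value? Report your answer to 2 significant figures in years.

For a linear reservoir the anomaly decays as exp(−t/τ) with τ = M/F = 365.5/197.0 = 1.855 yr.
exp(−t/τ) = 0.12 ⇒ t = −τ ln(0.12) = 1.855 × 2.120 = 3.934 yr.

3.9 yr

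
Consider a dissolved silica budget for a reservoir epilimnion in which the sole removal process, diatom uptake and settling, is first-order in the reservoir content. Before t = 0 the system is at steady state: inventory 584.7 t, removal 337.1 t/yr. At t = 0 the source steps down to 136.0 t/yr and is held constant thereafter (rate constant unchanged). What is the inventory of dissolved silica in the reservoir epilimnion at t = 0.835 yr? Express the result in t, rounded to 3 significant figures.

τ = M₀/F₀ = 584.7/337.1 = 1.735 yr; rate constant k = 1/τ.
New steady state M_∞ = F₁/k = F₁·τ = 136.0 × 1.735 = 235.89 t.
M(t) = M_∞ + (M₀ − M_∞)·e^(−t/τ); t/τ = 0.835/1.735 = 0.4814, so e^(−t/τ) = 0.6179.
M(t) = 235.89 + 348.8 × 0.6179 = 451.43 t.

451 t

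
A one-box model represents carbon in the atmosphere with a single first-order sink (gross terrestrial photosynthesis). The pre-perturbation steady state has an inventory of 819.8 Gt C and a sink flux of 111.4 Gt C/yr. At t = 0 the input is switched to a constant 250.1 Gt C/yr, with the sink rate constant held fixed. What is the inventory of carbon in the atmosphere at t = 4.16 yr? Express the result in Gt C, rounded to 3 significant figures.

The sink rate constant is k = F₀/M₀ = 111.4/819.8 = 0.1359 yr⁻¹.
Solving dM/dt = F₁ − kM with M(0) = M₀ gives M(t) = F₁/k + (M₀ − F₁/k)·e^(−kt).
F₁/k = 250.1/0.1359 = 1840.5 Gt C; kt = 0.1359 × 4.16 = 0.5653, e^(−kt) = 0.5682.
M(4.16) = 1840.5 + (819.8 − 1840.5) × 0.5682 = 1840.5 − 580.0 = 1260.5 Gt C.

1260 Gt C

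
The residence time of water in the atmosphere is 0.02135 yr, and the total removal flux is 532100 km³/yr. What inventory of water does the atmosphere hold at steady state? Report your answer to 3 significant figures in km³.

11400 km³

τ = M/F ⇒ M = τ × F = 0.02135 × 532100 = 11360 km³.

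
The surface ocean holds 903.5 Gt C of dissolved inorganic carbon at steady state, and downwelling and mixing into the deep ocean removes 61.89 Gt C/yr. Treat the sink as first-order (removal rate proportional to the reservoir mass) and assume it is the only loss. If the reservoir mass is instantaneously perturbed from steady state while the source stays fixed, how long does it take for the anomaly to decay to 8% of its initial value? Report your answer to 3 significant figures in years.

For a linear reservoir the anomaly decays as exp(−t/τ) with τ = M/F = 903.5/61.89 = 14.60 yr.
exp(−t/τ) = 0.08 ⇒ t = −τ ln(0.08) = 14.60 × 2.526 = 36.87 yr.

36.9 yr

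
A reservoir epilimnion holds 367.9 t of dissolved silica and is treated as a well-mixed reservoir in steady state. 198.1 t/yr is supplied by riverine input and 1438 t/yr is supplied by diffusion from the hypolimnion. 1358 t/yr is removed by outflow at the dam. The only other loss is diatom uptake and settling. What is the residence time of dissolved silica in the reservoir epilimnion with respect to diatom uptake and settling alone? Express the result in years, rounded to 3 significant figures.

1.32 yr

At steady state ΣF_in = ΣF_out.
ΣF_in = 198.1 + 1438 = 1636.1 t/yr.
Diatom uptake and settling flux = ΣF_in − (1358) = 1636.1 − 1358 = 278.1 t/yr.
τ = M / F = 367.9 / 278.1 = 1.323 yr.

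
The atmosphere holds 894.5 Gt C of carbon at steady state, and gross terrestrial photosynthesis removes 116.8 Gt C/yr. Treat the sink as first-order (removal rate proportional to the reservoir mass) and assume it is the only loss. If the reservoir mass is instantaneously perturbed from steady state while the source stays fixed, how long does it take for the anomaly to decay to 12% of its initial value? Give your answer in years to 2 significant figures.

For a linear reservoir the anomaly decays as exp(−t/τ) with τ = M/F = 894.5/116.8 = 7.658 yr.
exp(−t/τ) = 0.12 ⇒ t = −τ ln(0.12) = 7.658 × 2.120 = 16.24 yr.

16 yr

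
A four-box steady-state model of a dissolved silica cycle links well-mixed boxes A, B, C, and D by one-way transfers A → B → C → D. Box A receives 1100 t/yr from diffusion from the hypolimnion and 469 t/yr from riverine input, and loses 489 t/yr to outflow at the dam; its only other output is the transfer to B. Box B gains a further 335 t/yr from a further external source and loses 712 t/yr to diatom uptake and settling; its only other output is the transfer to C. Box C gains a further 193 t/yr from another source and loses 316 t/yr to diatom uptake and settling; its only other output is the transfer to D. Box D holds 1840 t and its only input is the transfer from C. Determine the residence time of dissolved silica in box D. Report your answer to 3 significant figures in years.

Box A: F(A→B) = (1100 + 469) − 489 = 1080.0 t/yr.
Box B: F(B→C) = (1080.0 + 335) − 712 = 703.00 t/yr.
Box C: F(C→D) = (703.00 + 193) − 316 = 580.00 t/yr.
Box D throughput = its input = 580.00 t/yr; τ = 1840 / 580.00 = 3.172 yr.

3.17 yr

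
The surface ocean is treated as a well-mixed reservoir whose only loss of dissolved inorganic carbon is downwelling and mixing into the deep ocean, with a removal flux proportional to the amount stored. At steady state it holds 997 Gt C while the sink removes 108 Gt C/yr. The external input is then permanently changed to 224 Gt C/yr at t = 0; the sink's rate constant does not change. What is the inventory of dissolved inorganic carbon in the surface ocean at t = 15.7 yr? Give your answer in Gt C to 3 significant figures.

Residence time τ = M₀/F₀ = 9.231 yr. The eventual steady state is M_∞ = M₀·(F₁/F₀) = 997 × 224/108 = 2067.9 Gt C.
The anomaly ΔM(t) = M(t) − M_∞ decays as ΔM₀·e^(−t/τ) with ΔM₀ = 997 − 2067.9 = −1071 Gt C.
At t = 15.7 yr, e^(−t/τ) = e^(−1.701) = 0.1826, so ΔM = −195.5 Gt C and M = 2067.9 − 195.5 = 1872.4 Gt C.

1870 Gt C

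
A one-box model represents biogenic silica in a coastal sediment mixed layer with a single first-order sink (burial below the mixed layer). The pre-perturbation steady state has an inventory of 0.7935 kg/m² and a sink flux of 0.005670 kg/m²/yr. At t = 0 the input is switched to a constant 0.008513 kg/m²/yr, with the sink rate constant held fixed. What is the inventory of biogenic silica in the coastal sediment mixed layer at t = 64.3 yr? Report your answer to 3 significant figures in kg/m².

Residence time τ = M₀/F₀ = 139.9 yr. The eventual steady state is M_∞ = M₀·(F₁/F₀) = 0.7935 × 0.008513/0.005670 = 1.1914 kg/m².
The anomaly ΔM(t) = M(t) − M_∞ decays as ΔM₀·e^(−t/τ) with ΔM₀ = 0.7935 − 1.1914 = −0.3979 kg/m².
At t = 64.3 yr, e^(−t/τ) = e^(−0.4595) = 0.6316, so ΔM = −0.2513 kg/m² and M = 1.1914 − 0.2513 = 0.94007 kg/m².

0.940 kg/m²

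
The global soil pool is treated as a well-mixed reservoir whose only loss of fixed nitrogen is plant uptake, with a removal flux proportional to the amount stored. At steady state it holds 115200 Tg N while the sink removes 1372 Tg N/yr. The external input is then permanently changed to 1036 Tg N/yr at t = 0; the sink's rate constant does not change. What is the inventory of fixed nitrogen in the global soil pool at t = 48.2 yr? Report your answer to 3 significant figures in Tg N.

The sink rate constant is k = F₀/M₀ = 1372/115200 = 0.01191 yr⁻¹.
Solving dM/dt = F₁ − kM with M(0) = M₀ gives M(t) = F₁/k + (M₀ − F₁/k)·e^(−kt).
F₁/k = 1036/0.01191 = 86988 Tg N; kt = 0.01191 × 48.2 = 0.5740, e^(−kt) = 0.5632.
M(48.2) = 86988 + (115200 − 86988) × 0.5632 = 86988 + 15890 = 102880 Tg N.

103000 Tg N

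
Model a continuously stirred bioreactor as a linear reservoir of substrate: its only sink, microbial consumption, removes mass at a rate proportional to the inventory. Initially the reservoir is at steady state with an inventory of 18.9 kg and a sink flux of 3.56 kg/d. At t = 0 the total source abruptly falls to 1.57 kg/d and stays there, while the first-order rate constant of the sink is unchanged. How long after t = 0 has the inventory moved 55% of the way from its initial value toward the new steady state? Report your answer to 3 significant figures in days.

4.24 d

τ = M₀/F₀ = 18.9/3.56 = 5.309 d.
The remaining gap fraction is e^(−t/τ); 55% covered ⇒ e^(−t/τ) = 0.450.
t = −τ ln(0.450) = 5.309 × 0.7985 = 4.239 d.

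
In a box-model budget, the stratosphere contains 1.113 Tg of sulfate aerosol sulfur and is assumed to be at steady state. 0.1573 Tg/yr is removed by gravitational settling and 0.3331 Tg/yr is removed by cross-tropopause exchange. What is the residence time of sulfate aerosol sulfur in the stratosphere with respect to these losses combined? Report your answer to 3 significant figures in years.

Total removal = 0.1573 + 0.3331 = 0.49040 Tg/yr.
τ = M / ΣF_out = 1.113 / 0.49040 = 2.270 yr.

2.27 yr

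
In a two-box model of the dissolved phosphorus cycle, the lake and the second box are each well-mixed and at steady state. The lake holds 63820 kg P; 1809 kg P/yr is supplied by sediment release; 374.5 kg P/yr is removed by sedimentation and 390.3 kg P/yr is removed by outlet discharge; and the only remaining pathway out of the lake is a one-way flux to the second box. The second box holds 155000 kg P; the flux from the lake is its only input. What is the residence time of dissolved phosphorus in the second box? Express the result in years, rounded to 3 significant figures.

Balance the lake: ΣF_in = 1809.0 kg P/yr.
Flux to the second box = ΣF_in − (374.5 + 390.3) = 1044.2 kg P/yr.
At steady state the output of the second box equals its input, 1044.2 kg P/yr.
τ = M / F = 155000 / 1044.2 = 148.4 yr.

148 yr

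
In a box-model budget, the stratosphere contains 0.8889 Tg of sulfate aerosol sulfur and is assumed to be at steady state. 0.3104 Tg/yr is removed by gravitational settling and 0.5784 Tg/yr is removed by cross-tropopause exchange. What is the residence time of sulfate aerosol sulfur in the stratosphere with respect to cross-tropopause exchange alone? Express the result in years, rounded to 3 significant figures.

Residence time with respect to a single sink: τ = M / F_sink.
τ = 0.8889 / 0.5784 = 1.537 yr.

1.54 yr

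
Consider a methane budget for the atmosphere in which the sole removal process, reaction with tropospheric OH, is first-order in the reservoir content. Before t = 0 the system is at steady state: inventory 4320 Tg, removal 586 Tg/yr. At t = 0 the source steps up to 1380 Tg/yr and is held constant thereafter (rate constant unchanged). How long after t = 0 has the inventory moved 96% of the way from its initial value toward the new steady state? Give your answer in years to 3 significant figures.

τ = M₀/F₀ = 4320/586 = 7.372 yr.
The remaining gap fraction is e^(−t/τ); 96% covered ⇒ e^(−t/τ) = 0.0400.
t = −τ ln(0.0400) = 7.372 × 3.219 = 23.73 yr.

23.7 yr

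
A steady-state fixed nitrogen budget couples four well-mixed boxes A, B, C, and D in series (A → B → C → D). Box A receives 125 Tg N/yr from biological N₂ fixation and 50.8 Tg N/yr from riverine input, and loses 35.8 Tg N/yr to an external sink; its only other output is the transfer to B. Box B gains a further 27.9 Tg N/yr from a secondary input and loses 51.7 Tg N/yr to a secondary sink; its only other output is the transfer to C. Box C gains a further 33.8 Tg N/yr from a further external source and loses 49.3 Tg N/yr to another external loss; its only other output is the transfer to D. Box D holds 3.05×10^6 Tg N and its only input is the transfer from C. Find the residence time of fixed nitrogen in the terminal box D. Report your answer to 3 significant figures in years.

30300 yr

Box A: F(A→B) = (125 + 50.8) − 35.8 = 140.00 Tg N/yr.
Box B: F(B→C) = (140.00 + 27.9) − 51.7 = 116.20 Tg N/yr.
Box C: F(C→D) = (116.20 + 33.8) − 49.3 = 100.70 Tg N/yr.
Box D throughput = its input = 100.70 Tg N/yr; τ = 3.05×10^6 / 100.70 = 30290 yr.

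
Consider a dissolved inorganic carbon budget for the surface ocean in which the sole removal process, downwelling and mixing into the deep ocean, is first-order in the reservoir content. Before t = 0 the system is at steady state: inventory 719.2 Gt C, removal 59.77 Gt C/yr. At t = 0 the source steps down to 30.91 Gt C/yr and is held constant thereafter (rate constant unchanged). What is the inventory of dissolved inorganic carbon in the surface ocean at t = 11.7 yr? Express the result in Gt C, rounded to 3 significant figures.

503 Gt C

The sink rate constant is k = F₀/M₀ = 59.77/719.2 = 0.08311 yr⁻¹.
Solving dM/dt = F₁ − kM with M(0) = M₀ gives M(t) = F₁/k + (M₀ − F₁/k)·e^(−kt).
F₁/k = 30.91/0.08311 = 371.93 Gt C; kt = 0.08311 × 11.7 = 0.9723, e^(−kt) = 0.3782.
M(11.7) = 371.93 + (719.2 − 371.93) × 0.3782 = 371.93 + 131.3 = 503.27 Gt C.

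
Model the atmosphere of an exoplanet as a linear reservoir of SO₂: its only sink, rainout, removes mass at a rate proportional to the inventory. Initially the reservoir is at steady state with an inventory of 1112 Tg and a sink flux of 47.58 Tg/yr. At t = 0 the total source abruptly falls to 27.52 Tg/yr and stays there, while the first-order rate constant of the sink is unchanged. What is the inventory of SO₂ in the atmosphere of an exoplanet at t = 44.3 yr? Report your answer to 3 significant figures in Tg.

714 Tg

τ = M₀/F₀ = 1112/47.58 = 23.37 yr; rate constant k = 1/τ.
New steady state M_∞ = F₁/k = F₁·τ = 27.52 × 23.37 = 643.17 Tg.
M(t) = M_∞ + (M₀ − M_∞)·e^(−t/τ); t/τ = 44.3/23.37 = 1.895, so e^(−t/τ) = 0.1502.
M(t) = 643.17 + 468.8 × 0.1502 = 713.61 Tg.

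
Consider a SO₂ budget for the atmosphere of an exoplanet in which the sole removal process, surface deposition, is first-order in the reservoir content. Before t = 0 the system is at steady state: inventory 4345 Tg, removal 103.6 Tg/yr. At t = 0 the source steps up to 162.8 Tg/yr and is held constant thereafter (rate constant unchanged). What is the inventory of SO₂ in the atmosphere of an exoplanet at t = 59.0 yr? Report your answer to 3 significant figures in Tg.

Residence time τ = M₀/F₀ = 41.94 yr. The eventual steady state is M_∞ = M₀·(F₁/F₀) = 4345 × 162.8/103.6 = 6827.9 Tg.
The anomaly ΔM(t) = M(t) − M_∞ decays as ΔM₀·e^(−t/τ) with ΔM₀ = 4345 − 6827.9 = −2483 Tg.
At t = 59.0 yr, e^(−t/τ) = e^(−1.407) = 0.2449, so ΔM = −608.1 Tg and M = 6827.9 − 608.1 = 6219.7 Tg.

6220 Tg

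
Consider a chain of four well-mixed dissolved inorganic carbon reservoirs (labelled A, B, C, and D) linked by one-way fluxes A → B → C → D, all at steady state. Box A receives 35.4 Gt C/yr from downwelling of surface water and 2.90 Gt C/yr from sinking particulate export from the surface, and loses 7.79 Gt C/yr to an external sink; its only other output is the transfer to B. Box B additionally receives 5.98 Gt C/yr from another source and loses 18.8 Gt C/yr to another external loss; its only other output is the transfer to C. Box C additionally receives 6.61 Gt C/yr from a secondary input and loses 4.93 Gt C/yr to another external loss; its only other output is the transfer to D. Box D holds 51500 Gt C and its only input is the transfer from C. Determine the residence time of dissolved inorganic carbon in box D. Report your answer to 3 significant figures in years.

2660 yr

Box A: F(A→B) = (35.4 + 2.90) − 7.79 = 30.510 Gt C/yr.
Box B: F(B→C) = (30.510 + 5.98) − 18.8 = 17.690 Gt C/yr.
Box C: F(C→D) = (17.690 + 6.61) − 4.93 = 19.370 Gt C/yr.
Box D throughput = its input = 19.370 Gt C/yr; τ = 51500 / 19.370 = 2659 yr.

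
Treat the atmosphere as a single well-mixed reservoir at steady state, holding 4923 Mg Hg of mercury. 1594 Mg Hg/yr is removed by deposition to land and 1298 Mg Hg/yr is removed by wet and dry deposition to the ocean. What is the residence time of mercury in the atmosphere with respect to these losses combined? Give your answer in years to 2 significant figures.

Total removal = 1594 + 1298 = 2892.0 Mg Hg/yr.
τ = M / ΣF_out = 4923 / 2892.0 = 1.702 yr.

1.7 yr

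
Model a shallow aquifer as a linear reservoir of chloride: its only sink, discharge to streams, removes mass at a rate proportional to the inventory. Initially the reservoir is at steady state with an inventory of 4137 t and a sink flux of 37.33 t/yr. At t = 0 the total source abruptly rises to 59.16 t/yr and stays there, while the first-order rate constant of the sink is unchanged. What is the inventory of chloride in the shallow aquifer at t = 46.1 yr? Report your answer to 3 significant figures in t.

Residence time τ = M₀/F₀ = 110.8 yr. The eventual steady state is M_∞ = M₀·(F₁/F₀) = 4137 × 59.16/37.33 = 6556.3 t.
The anomaly ΔM(t) = M(t) − M_∞ decays as ΔM₀·e^(−t/τ) with ΔM₀ = 4137 − 6556.3 = −2419 t.
At t = 46.1 yr, e^(−t/τ) = e^(−0.4160) = 0.6597, so ΔM = −1596 t and M = 6556.3 − 1596 = 4960.3 t.

4960 t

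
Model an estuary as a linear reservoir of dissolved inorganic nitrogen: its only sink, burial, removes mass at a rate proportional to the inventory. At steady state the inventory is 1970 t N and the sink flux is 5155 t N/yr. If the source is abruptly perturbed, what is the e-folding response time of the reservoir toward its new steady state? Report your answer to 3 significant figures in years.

0.382 yr

For a linear reservoir the response time equals the residence time τ = M/F.
τ = 1970 / 5155 = 0.3822 yr.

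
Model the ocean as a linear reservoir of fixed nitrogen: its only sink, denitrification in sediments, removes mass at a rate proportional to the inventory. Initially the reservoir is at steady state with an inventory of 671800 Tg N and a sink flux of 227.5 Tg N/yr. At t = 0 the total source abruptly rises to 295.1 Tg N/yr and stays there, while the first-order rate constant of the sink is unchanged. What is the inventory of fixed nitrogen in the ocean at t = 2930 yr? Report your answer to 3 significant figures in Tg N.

τ = M₀/F₀ = 671800/227.5 = 2953 yr; rate constant k = 1/τ.
New steady state M_∞ = F₁/k = F₁·τ = 295.1 × 2953 = 871420 Tg N.
M(t) = M_∞ + (M₀ − M_∞)·e^(−t/τ); t/τ = 2930/2953 = 0.9922, so e^(−t/τ) = 0.3708.
M(t) = 871420 − 199600 × 0.3708 = 797410 Tg N.

797000 Tg N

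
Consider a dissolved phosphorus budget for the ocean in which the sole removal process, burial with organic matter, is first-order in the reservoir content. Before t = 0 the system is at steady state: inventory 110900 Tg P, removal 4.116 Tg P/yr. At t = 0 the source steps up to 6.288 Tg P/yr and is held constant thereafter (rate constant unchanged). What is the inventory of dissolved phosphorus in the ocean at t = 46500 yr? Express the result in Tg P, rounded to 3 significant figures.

The sink rate constant is k = F₀/M₀ = 4.116/110900 = 3.711×10^-5 yr⁻¹.
Solving dM/dt = F₁ − kM with M(0) = M₀ gives M(t) = F₁/k + (M₀ − F₁/k)·e^(−kt).
F₁/k = 6.288/3.711×10^-5 = 169420 Tg P; kt = 3.711×10^-5 × 46500 = 1.726, e^(−kt) = 0.1780.
M(46500) = 169420 + (110900 − 169420) × 0.1780 = 169420 − 10420 = 159000 Tg P.

159000 Tg P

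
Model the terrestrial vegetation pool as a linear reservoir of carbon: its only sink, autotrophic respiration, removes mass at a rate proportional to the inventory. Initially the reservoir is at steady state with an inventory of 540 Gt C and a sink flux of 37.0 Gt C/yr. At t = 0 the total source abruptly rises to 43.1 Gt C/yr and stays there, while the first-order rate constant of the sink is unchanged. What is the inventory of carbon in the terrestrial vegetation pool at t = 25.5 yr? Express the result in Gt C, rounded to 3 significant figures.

614 Gt C

τ = M₀/F₀ = 540/37.0 = 14.59 yr; rate constant k = 1/τ.
New steady state M_∞ = F₁/k = F₁·τ = 43.1 × 14.59 = 629.03 Gt C.
M(t) = M_∞ + (M₀ − M_∞)·e^(−t/τ); t/τ = 25.5/14.59 = 1.747, so e^(−t/τ) = 0.1743.
M(t) = 629.03 − 89.03 × 0.1743 = 613.51 Gt C.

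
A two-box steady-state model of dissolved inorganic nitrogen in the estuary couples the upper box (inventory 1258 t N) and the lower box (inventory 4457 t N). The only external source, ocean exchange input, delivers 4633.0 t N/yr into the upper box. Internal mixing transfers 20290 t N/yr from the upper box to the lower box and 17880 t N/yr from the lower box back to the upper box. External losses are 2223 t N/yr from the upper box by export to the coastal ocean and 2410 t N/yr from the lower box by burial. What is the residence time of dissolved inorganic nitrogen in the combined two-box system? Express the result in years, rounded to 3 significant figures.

Treat the two boxes together as one reservoir: the mixing fluxes between them are internal recycling, so τ = ΣM / Σ(external losses).
M_total = 1258 + 4457 = 5715.0 t N.
ΣF_external_out = 2223 + 2410 = 4633.0 t N/yr.
τ = M_total / ΣF_ext = 5715.0 / 4633.0 = 1.234 yr.

1.23 yr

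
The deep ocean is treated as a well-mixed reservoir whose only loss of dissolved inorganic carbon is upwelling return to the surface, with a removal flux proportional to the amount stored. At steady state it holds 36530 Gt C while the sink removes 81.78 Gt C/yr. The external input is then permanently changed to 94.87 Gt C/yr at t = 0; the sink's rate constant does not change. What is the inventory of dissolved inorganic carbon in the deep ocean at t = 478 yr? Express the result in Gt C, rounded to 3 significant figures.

40400 Gt C

Residence time τ = M₀/F₀ = 446.7 yr. The eventual steady state is M_∞ = M₀·(F₁/F₀) = 36530 × 94.87/81.78 = 42377 Gt C.
The anomaly ΔM(t) = M(t) − M_∞ decays as ΔM₀·e^(−t/τ) with ΔM₀ = 36530 − 42377 = −5847 Gt C.
At t = 478 yr, e^(−t/τ) = e^(−1.070) = 0.3430, so ΔM = −2005 Gt C and M = 42377 − 2005 = 40372 Gt C.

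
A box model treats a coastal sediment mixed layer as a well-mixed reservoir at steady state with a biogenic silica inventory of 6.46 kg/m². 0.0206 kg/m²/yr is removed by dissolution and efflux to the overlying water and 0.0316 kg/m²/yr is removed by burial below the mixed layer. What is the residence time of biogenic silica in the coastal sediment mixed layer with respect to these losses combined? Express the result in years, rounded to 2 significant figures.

Total removal = 0.02060 + 0.03160 = 0.052200 kg/m²/yr.
τ = M / ΣF_out = 6.46 / 0.052200 = 123.8 yr.

120 yr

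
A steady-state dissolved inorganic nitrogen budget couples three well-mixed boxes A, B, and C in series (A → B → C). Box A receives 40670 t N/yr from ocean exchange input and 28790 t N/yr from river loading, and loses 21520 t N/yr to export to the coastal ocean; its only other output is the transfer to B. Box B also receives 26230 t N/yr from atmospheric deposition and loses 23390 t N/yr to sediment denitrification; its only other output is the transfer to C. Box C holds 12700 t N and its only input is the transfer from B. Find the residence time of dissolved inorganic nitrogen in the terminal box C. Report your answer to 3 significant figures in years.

0.250 yr

Box A: F(A→B) = (40670 + 28790) − 21520 = 47940 t N/yr.
Box B: F(B→C) = (47940 + 26230) − 23390 = 50780 t N/yr.
Box C throughput = its input = 50780 t N/yr; τ = 12700 / 50780 = 0.2501 yr.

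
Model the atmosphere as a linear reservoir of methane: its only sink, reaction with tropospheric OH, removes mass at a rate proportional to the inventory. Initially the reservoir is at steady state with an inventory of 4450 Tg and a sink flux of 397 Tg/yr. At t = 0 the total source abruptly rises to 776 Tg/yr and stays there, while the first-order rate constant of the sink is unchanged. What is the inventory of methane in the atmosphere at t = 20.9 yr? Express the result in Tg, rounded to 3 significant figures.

8040 Tg

τ = M₀/F₀ = 4450/397 = 11.21 yr; rate constant k = 1/τ.
New steady state M_∞ = F₁/k = F₁·τ = 776 × 11.21 = 8698.2 Tg.
M(t) = M_∞ + (M₀ − M_∞)·e^(−t/τ); t/τ = 20.9/11.21 = 1.865, so e^(−t/τ) = 0.1550.
M(t) = 8698.2 − 4248 × 0.1550 = 8039.9 Tg.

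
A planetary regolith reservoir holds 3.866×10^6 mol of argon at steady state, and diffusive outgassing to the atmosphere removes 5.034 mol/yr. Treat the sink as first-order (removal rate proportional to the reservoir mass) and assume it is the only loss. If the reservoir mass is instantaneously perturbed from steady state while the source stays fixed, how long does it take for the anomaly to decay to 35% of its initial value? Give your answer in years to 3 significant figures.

For a linear reservoir the anomaly decays as exp(−t/τ) with τ = M/F = 3.866×10^6/5.034 = 768000 yr.
exp(−t/τ) = 0.35 ⇒ t = −τ ln(0.35) = 768000 × 1.050 = 806200 yr.

806000 yr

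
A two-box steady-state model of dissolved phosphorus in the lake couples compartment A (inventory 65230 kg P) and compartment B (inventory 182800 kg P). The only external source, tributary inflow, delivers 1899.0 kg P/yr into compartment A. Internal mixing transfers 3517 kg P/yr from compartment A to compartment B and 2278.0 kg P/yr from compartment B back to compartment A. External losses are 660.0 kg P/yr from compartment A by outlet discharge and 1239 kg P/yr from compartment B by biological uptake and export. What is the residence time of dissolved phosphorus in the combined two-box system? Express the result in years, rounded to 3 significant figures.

131 yr

Treat the two boxes together as one reservoir: the mixing fluxes between them are internal recycling, so τ = ΣM / Σ(external losses).
M_total = 65230 + 182800 = 248030 kg P.
ΣF_external_out = 660.0 + 1239 = 1899.0 kg P/yr.
τ = M_total / ΣF_ext = 248030 / 1899.0 = 130.6 yr.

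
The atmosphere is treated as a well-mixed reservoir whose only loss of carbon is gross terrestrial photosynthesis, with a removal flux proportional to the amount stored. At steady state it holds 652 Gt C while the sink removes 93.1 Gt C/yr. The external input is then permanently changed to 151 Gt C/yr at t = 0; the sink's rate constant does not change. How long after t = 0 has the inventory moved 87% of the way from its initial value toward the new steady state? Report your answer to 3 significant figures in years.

τ = M₀/F₀ = 652/93.1 = 7.003 yr.
The remaining gap fraction is e^(−t/τ); 87% covered ⇒ e^(−t/τ) = 0.130.
t = −τ ln(0.130) = 7.003 × 2.040 = 14.29 yr.

14.3 yr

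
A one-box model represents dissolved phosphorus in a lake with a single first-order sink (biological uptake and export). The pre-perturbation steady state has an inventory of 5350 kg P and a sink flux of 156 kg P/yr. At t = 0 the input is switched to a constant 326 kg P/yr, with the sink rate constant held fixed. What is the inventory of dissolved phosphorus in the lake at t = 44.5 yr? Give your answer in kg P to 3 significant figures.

9590 kg P

τ = M₀/F₀ = 5350/156 = 34.29 yr; rate constant k = 1/τ.
New steady state M_∞ = F₁/k = F₁·τ = 326 × 34.29 = 11180 kg P.
M(t) = M_∞ + (M₀ − M_∞)·e^(−t/τ); t/τ = 44.5/34.29 = 1.298, so e^(−t/τ) = 0.2732.
M(t) = 11180 − 5830 × 0.2732 = 9587.4 kg P.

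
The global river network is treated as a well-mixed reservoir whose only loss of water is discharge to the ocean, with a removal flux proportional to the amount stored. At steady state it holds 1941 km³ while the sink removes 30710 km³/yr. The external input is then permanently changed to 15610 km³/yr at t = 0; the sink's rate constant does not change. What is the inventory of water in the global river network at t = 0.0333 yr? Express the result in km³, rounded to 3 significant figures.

1550 km³

τ = M₀/F₀ = 1941/30710 = 0.06320 yr; rate constant k = 1/τ.
New steady state M_∞ = F₁/k = F₁·τ = 15610 × 0.06320 = 986.62 km³.
M(t) = M_∞ + (M₀ − M_∞)·e^(−t/τ); t/τ = 0.0333/0.06320 = 0.5269, so e^(−t/τ) = 0.5905.
M(t) = 986.62 + 954.4 × 0.5905 = 1550.1 km³.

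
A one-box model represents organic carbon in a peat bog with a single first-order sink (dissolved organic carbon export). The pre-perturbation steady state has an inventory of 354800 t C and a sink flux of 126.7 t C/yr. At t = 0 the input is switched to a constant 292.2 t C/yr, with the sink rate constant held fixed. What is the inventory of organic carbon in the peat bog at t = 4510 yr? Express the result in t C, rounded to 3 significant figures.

τ = M₀/F₀ = 354800/126.7 = 2800 yr; rate constant k = 1/τ.
New steady state M_∞ = F₁/k = F₁·τ = 292.2 × 2800 = 818250 t C.
M(t) = M_∞ + (M₀ − M_∞)·e^(−t/τ); t/τ = 4510/2800 = 1.611, so e^(−t/τ) = 0.1998.
M(t) = 818250 − 463500 × 0.1998 = 725660 t C.

726000 t C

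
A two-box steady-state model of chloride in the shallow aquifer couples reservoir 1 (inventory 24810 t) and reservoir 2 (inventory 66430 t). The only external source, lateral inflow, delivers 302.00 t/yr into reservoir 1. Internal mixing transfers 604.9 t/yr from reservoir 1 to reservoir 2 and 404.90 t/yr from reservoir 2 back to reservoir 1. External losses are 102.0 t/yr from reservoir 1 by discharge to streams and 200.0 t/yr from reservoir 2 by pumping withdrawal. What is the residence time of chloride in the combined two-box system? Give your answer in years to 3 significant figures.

For the system as a whole, the A↔B exchange is internal and contributes nothing to the throughput; only the external sinks remove mass.
M_total = 24810 + 66430 = 91240 t.
ΣF_external_out = 102.0 + 200.0 = 302.00 t/yr.
τ = M_total / ΣF_ext = 91240 / 302.00 = 302.1 yr.

302 yr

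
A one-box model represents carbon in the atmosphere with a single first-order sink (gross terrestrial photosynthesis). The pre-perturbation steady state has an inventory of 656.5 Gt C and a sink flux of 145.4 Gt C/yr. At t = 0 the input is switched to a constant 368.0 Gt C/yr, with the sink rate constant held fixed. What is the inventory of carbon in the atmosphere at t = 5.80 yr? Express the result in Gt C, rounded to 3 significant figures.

1380 Gt C

The sink rate constant is k = F₀/M₀ = 145.4/656.5 = 0.2215 yr⁻¹.
Solving dM/dt = F₁ − kM with M(0) = M₀ gives M(t) = F₁/k + (M₀ − F₁/k)·e^(−kt).
F₁/k = 368.0/0.2215 = 1661.6 Gt C; kt = 0.2215 × 5.80 = 1.285, e^(−kt) = 0.2768.
M(5.80) = 1661.6 + (656.5 − 1661.6) × 0.2768 = 1661.6 − 278.2 = 1383.4 Gt C.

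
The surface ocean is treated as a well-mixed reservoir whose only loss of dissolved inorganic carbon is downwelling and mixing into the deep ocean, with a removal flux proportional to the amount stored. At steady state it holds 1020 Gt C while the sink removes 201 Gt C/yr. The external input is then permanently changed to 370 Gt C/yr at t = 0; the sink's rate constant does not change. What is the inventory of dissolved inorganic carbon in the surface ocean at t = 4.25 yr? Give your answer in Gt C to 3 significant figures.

1510 Gt C

Residence time τ = M₀/F₀ = 5.075 yr. The eventual steady state is M_∞ = M₀·(F₁/F₀) = 1020 × 370/201 = 1877.6 Gt C.
The anomaly ΔM(t) = M(t) − M_∞ decays as ΔM₀·e^(−t/τ) with ΔM₀ = 1020 − 1877.6 = −857.6 Gt C.
At t = 4.25 yr, e^(−t/τ) = e^(−0.8375) = 0.4328, so ΔM = −371.2 Gt C and M = 1877.6 − 371.2 = 1506.4 Gt C.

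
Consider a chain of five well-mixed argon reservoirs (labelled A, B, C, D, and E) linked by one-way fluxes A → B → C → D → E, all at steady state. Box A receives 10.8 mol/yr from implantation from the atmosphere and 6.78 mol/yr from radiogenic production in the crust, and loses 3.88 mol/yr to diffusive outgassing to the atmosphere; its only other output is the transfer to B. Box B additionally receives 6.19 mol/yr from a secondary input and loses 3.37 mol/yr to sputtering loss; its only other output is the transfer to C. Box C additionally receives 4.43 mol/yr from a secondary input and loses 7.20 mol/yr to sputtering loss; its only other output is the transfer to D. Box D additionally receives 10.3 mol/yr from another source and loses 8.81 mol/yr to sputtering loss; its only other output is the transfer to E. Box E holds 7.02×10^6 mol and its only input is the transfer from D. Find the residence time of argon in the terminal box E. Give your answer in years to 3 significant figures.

Box A: F(A→B) = (10.8 + 6.78) − 3.88 = 13.700 mol/yr.
Box B: F(B→C) = (13.700 + 6.19) − 3.37 = 16.520 mol/yr.
Box C: F(C→D) = (16.520 + 4.43) − 7.20 = 13.750 mol/yr.
Box D: F(D→E) = (13.750 + 10.3) − 8.81 = 15.240 mol/yr.
Box E throughput = its input = 15.240 mol/yr; τ = 7.02×10^6 / 15.240 = 460600 yr.

461000 yr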